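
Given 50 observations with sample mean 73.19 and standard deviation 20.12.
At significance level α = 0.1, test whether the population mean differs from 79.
One-sample t-test:
H₀: μ = 79
H₁: μ ≠ 79
df = n - 1 = 49
t = (x̄ - μ₀) / (s/√n) = (73.19 - 79) / (20.12/√50) = -2.042
p-value = 0.0466

Since p-value < α = 0.1, we reject H₀.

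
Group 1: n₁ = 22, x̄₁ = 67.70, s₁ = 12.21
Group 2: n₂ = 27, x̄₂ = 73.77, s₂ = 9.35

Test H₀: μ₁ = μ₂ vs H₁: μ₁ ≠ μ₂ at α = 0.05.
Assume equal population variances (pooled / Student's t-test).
Student's two-sample t-test (equal variances):
H₀: μ₁ = μ₂
H₁: μ₁ ≠ μ₂
df = n₁ + n₂ - 2 = 47
Pooled variance s_p² = [(n₁-1)s₁² + (n₂-1)s₂²] / (n₁ + n₂ - 2) = [(21)(12.21²) + (26)(9.35²)] / 47 = 114.9734
SE = √(s_p²(1/n₁ + 1/n₂)) = √(114.9734 × (1/22 + 1/27)) = 3.0797
t = (x̄₁ - x̄₂) / SE = (67.70 - 73.77) / 3.0797 = -6.07 / 3.0797 = -1.971
p-value = 0.0546

Since p-value > α = 0.05, we fail to reject H₀.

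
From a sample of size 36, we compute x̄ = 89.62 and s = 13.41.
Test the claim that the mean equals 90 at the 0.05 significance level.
One-sample t-test:
H₀: μ = 90
H₁: μ ≠ 90
df = n - 1 = 35
t = (x̄ - μ₀) / (s/√n) = (89.62 - 90) / (13.41/√36) = -0.170
p-value = 0.8660

Since p-value > α = 0.05, we fail to reject H₀.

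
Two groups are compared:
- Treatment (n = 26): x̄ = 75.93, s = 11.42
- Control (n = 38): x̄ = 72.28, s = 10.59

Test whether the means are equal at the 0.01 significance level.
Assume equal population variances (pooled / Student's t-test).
Student's two-sample t-test (equal variances):
H₀: μ₁ = μ₂
H₁: μ₁ ≠ μ₂
df = n₁ + n₂ - 2 = 62
Pooled variance s_p² = [(n₁-1)s₁² + (n₂-1)s₂²] / (n₁ + n₂ - 2) = [(25)(11.42²) + (37)(10.59²)] / 62 = 119.5143
SE = √(s_p²(1/n₁ + 1/n₂)) = √(119.5143 × (1/26 + 1/38)) = 2.7824
t = (x̄₁ - x̄₂) / SE = (75.93 - 72.28) / 2.7824 = 3.65 / 2.7824 = 1.312
p-value = 0.1944

Since p-value > α = 0.01, we fail to reject H₀.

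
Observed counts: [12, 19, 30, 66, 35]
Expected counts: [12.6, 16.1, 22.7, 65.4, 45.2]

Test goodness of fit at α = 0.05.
Chi-square goodness of fit test:
H₀: observed counts match expected distribution
H₁: observed counts differ from expected distribution
df = k - 1 = 4
χ² = Σ(O - E)²/E
   = (12 - 12.6)²/12.6 + (19 - 16.1)²/16.1 + (30 - 22.7)²/22.7 + (66 - 65.4)²/65.4 + (35 - 45.2)²/45.2
   = 0.029 + 0.522 + 2.348 + 0.006 + 2.302
   = 5.21
p-value = 0.2668

Since p-value > α = 0.05, we fail to reject H₀.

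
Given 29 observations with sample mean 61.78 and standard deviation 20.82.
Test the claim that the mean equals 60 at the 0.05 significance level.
One-sample t-test:
H₀: μ = 60
H₁: μ ≠ 60
df = n - 1 = 28
t = (x̄ - μ₀) / (s/√n) = (61.78 - 60) / (20.82/√29) = 0.460
p-value = 0.6488

Since p-value > α = 0.05, we fail to reject H₀.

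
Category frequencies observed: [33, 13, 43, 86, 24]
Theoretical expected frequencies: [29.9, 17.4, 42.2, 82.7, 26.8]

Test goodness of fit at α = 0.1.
Chi-square goodness of fit test:
H₀: observed counts match expected distribution
H₁: observed counts differ from expected distribution
df = k - 1 = 4
χ² = Σ(O - E)²/E
   = (33 - 29.9)²/29.9 + (13 - 17.4)²/17.4 + (43 - 42.2)²/42.2 + (86 - 82.7)²/82.7 + (24 - 26.8)²/26.8
   = 0.321 + 1.113 + 0.015 + 0.132 + 0.293
   = 1.87
p-value = 0.7590

Since p-value > α = 0.1, we fail to reject H₀.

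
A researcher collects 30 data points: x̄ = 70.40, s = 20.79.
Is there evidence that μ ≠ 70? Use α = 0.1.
One-sample t-test:
H₀: μ = 70
H₁: μ ≠ 70
df = n - 1 = 29
t = (x̄ - μ₀) / (s/√n) = (70.40 - 70) / (20.79/√30) = 0.105
p-value = 0.9168

Since p-value > α = 0.1, we fail to reject H₀.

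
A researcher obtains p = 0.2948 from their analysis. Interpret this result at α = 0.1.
Since p = 0.2948 > α = 0.1, fail to reject H₀.
There is insufficient evidence to reject the null hypothesis; the result is not statistically significant at the 0.1 level.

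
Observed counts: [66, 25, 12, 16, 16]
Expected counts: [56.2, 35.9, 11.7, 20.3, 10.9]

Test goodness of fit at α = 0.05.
Chi-square goodness of fit test:
H₀: observed counts match expected distribution
H₁: observed counts differ from expected distribution
df = k - 1 = 4
χ² = Σ(O - E)²/E
   = (66 - 56.2)²/56.2 + (25 - 35.9)²/35.9 + (12 - 11.7)²/11.7 + (16 - 20.3)²/20.3 + (16 - 10.9)²/10.9
   = 1.709 + 3.309 + 0.008 + 0.911 + 2.386
   = 8.32
p-value = 0.0804

Since p-value > α = 0.05, we fail to reject H₀.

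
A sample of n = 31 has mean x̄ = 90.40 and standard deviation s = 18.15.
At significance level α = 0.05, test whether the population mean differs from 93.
One-sample t-test:
H₀: μ = 93
H₁: μ ≠ 93
df = n - 1 = 30
t = (x̄ - μ₀) / (s/√n) = (90.40 - 93) / (18.15/√31) = -0.798
p-value = 0.4314

Since p-value > α = 0.05, we fail to reject H₀.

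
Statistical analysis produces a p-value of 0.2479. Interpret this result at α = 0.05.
Since p = 0.2479 > α = 0.05, fail to reject H₀.
There is insufficient evidence to reject the null hypothesis; the result is not statistically significant at the 0.05 level.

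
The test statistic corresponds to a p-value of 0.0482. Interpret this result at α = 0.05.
Since p = 0.0482 < α = 0.05, reject H₀.
There is sufficient evidence to reject the null hypothesis; the result is statistically significant at the 0.05 level.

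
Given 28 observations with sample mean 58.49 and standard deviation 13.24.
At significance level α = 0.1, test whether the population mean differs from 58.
One-sample t-test:
H₀: μ = 58
H₁: μ ≠ 58
df = n - 1 = 27
t = (x̄ - μ₀) / (s/√n) = (58.49 - 58) / (13.24/√28) = 0.196
p-value = 0.8462

Since p-value > α = 0.1, we fail to reject H₀.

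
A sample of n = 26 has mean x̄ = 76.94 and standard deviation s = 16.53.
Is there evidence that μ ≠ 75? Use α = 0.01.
One-sample t-test:
H₀: μ = 75
H₁: μ ≠ 75
df = n - 1 = 25
t = (x̄ - μ₀) / (s/√n) = (76.94 - 75) / (16.53/√26) = 0.598
p-value = 0.5549

Since p-value > α = 0.01, we fail to reject H₀.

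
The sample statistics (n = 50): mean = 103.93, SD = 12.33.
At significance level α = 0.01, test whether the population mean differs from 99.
One-sample t-test:
H₀: μ = 99
H₁: μ ≠ 99
df = n - 1 = 49
t = (x̄ - μ₀) / (s/√n) = (103.93 - 99) / (12.33/√50) = 2.827
p-value = 0.0068

Since p-value < α = 0.01, we reject H₀.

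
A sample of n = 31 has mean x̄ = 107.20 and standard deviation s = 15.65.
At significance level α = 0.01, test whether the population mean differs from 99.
One-sample t-test:
H₀: μ = 99
H₁: μ ≠ 99
df = n - 1 = 30
t = (x̄ - μ₀) / (s/√n) = (107.20 - 99) / (15.65/√31) = 2.917
p-value = 0.0066

Since p-value < α = 0.01, we reject H₀.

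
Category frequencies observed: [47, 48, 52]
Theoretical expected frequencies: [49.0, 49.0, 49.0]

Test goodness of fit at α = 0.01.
Chi-square goodness of fit test:
H₀: observed counts match expected distribution
H₁: observed counts differ from expected distribution
df = k - 1 = 2
χ² = Σ(O - E)²/E
   = (47 - 49.0)²/49.0 + (48 - 49.0)²/49.0 + (52 - 49.0)²/49.0
   = 0.082 + 0.020 + 0.184
   = 0.29
p-value = 0.8669

Since p-value > α = 0.01, we fail to reject H₀.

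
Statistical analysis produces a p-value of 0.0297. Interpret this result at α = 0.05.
Since p = 0.0297 < α = 0.05, reject H₀.
There is sufficient evidence to reject the null hypothesis; the result is statistically significant at the 0.05 level.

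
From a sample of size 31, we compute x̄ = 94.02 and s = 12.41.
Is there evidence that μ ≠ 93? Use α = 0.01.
One-sample t-test:
H₀: μ = 93
H₁: μ ≠ 93
df = n - 1 = 30
t = (x̄ - μ₀) / (s/√n) = (94.02 - 93) / (12.41/√31) = 0.458
p-value = 0.6505

Since p-value > α = 0.01, we fail to reject H₀.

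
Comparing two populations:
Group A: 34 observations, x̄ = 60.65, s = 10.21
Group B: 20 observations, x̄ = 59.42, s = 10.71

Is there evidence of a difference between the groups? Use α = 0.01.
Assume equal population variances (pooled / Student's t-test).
Student's two-sample t-test (equal variances):
H₀: μ₁ = μ₂
H₁: μ₁ ≠ μ₂
df = n₁ + n₂ - 2 = 52
Pooled variance s_p² = [(n₁-1)s₁² + (n₂-1)s₂²] / (n₁ + n₂ - 2) = [(33)(10.21²) + (19)(10.71²)] / 52 = 108.0660
SE = √(s_p²(1/n₁ + 1/n₂)) = √(108.0660 × (1/34 + 1/20)) = 2.9295
t = (x̄₁ - x̄₂) / SE = (60.65 - 59.42) / 2.9295 = 1.23 / 2.9295 = 0.420
p-value = 0.6763

Since p-value > α = 0.01, we fail to reject H₀.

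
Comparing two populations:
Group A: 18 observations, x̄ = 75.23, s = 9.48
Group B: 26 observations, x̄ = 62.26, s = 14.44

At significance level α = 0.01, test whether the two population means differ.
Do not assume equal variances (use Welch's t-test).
Welch's two-sample t-test:
H₀: μ₁ = μ₂
H₁: μ₁ ≠ μ₂
s₁²/n₁ = 9.48²/18 = 4.9928,  s₂²/n₂ = 14.44²/26 = 8.0198
SE = √(s₁²/n₁ + s₂²/n₂) = √(4.9928 + 8.0198) = 3.6073
df (Welch-Satterthwaite) = (s₁²/n₁ + s₂²/n₂)² / [(s₁²/n₁)²/(n₁-1) + (s₂²/n₂)²/(n₂-1)] ≈ 41.92
t = (x̄₁ - x̄₂) / SE = (75.23 - 62.26) / 3.6073 = 12.97 / 3.6073 = 3.595
p-value = 0.0008

Since p-value < α = 0.01, we reject H₀.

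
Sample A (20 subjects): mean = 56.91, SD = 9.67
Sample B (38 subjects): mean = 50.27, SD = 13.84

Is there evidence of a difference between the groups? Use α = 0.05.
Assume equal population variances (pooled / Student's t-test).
Student's two-sample t-test (equal variances):
H₀: μ₁ = μ₂
H₁: μ₁ ≠ μ₂
df = n₁ + n₂ - 2 = 56
Pooled variance s_p² = [(n₁-1)s₁² + (n₂-1)s₂²] / (n₁ + n₂ - 2) = [(19)(9.67²) + (37)(13.84²)] / 56 = 158.2831
SE = √(s_p²(1/n₁ + 1/n₂)) = √(158.2831 × (1/20 + 1/38)) = 3.4756
t = (x̄₁ - x̄₂) / SE = (56.91 - 50.27) / 3.4756 = 6.64 / 3.4756 = 1.910
p-value = 0.0612

Since p-value > α = 0.05, we fail to reject H₀.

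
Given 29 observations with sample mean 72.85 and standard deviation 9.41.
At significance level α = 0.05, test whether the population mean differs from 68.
One-sample t-test:
H₀: μ = 68
H₁: μ ≠ 68
df = n - 1 = 28
t = (x̄ - μ₀) / (s/√n) = (72.85 - 68) / (9.41/√29) = 2.776
p-value = 0.0097

Since p-value < α = 0.05, we reject H₀.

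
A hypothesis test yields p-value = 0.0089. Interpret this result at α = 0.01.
Since p = 0.0089 < α = 0.01, reject H₀.
There is sufficient evidence to reject the null hypothesis; the result is statistically significant at the 0.01 level.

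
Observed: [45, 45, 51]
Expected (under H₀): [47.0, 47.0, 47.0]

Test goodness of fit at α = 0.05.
Chi-square goodness of fit test:
H₀: observed counts match expected distribution
H₁: observed counts differ from expected distribution
df = k - 1 = 2
χ² = Σ(O - E)²/E
   = (45 - 47.0)²/47.0 + (45 - 47.0)²/47.0 + (51 - 47.0)²/47.0
   = 0.085 + 0.085 + 0.340
   = 0.51
p-value = 0.7747

Since p-value > α = 0.05, we fail to reject H₀.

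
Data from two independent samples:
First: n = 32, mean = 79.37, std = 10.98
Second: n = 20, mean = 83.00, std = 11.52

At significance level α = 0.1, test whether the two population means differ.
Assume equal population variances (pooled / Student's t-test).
Student's two-sample t-test (equal variances):
H₀: μ₁ = μ₂
H₁: μ₁ ≠ μ₂
df = n₁ + n₂ - 2 = 50
Pooled variance s_p² = [(n₁-1)s₁² + (n₂-1)s₂²] / (n₁ + n₂ - 2) = [(31)(10.98²) + (19)(11.52²)] / 50 = 125.1774
SE = √(s_p²(1/n₁ + 1/n₂)) = √(125.1774 × (1/32 + 1/20)) = 3.1891
t = (x̄₁ - x̄₂) / SE = (79.37 - 83.00) / 3.1891 = -3.63 / 3.1891 = -1.138
p-value = 0.2604

Since p-value > α = 0.1, we fail to reject H₀.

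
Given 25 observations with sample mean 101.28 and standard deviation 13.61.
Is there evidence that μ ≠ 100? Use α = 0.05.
One-sample t-test:
H₀: μ = 100
H₁: μ ≠ 100
df = n - 1 = 24
t = (x̄ - μ₀) / (s/√n) = (101.28 - 100) / (13.61/√25) = 0.470
p-value = 0.6424

Since p-value > α = 0.05, we fail to reject H₀.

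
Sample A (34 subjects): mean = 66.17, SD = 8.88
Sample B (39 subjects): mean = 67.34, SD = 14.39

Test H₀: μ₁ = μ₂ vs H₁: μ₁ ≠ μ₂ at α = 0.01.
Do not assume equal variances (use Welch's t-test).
Welch's two-sample t-test:
H₀: μ₁ = μ₂
H₁: μ₁ ≠ μ₂
s₁²/n₁ = 8.88²/34 = 2.3192,  s₂²/n₂ = 14.39²/39 = 5.3095
SE = √(s₁²/n₁ + s₂²/n₂) = √(2.3192 + 5.3095) = 2.7620
df (Welch-Satterthwaite) = (s₁²/n₁ + s₂²/n₂)² / [(s₁²/n₁)²/(n₁-1) + (s₂²/n₂)²/(n₂-1)] ≈ 64.32
t = (x̄₁ - x̄₂) / SE = (66.17 - 67.34) / 2.7620 = -1.17 / 2.7620 = -0.424
p-value = 0.6733

Since p-value > α = 0.01, we fail to reject H₀.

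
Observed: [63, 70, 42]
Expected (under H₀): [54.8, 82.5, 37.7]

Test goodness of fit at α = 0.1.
Chi-square goodness of fit test:
H₀: observed counts match expected distribution
H₁: observed counts differ from expected distribution
df = k - 1 = 2
χ² = Σ(O - E)²/E
   = (63 - 54.8)²/54.8 + (70 - 82.5)²/82.5 + (42 - 37.7)²/37.7
   = 1.227 + 1.894 + 0.490
   = 3.61
p-value = 0.1644

Since p-value > α = 0.1, we fail to reject H₀.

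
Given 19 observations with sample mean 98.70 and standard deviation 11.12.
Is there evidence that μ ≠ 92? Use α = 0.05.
One-sample t-test:
H₀: μ = 92
H₁: μ ≠ 92
df = n - 1 = 18
t = (x̄ - μ₀) / (s/√n) = (98.70 - 92) / (11.12/√19) = 2.626
p-value = 0.0171

Since p-value < α = 0.05, we reject H₀.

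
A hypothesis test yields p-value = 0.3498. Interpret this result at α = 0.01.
Since p = 0.3498 > α = 0.01, fail to reject H₀.
There is insufficient evidence to reject the null hypothesis; the result is not statistically significant at the 0.01 level.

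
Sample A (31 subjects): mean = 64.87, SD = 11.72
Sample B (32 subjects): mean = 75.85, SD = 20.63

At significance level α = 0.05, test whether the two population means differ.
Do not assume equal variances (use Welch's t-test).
Welch's two-sample t-test:
H₀: μ₁ = μ₂
H₁: μ₁ ≠ μ₂
s₁²/n₁ = 11.72²/31 = 4.4309,  s₂²/n₂ = 20.63²/32 = 13.2999
SE = √(s₁²/n₁ + s₂²/n₂) = √(4.4309 + 13.2999) = 4.2108
df (Welch-Satterthwaite) = (s₁²/n₁ + s₂²/n₂)² / [(s₁²/n₁)²/(n₁-1) + (s₂²/n₂)²/(n₂-1)] ≈ 49.43
t = (x̄₁ - x̄₂) / SE = (64.87 - 75.85) / 4.2108 = -10.98 / 4.2108 = -2.608
p-value = 0.0120

Since p-value < α = 0.05, we reject H₀.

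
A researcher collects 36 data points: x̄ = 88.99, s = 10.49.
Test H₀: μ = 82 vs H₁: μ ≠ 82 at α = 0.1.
One-sample t-test:
H₀: μ = 82
H₁: μ ≠ 82
df = n - 1 = 35
t = (x̄ - μ₀) / (s/√n) = (88.99 - 82) / (10.49/√36) = 3.998
p-value = 0.0003

Since p-value < α = 0.1, we reject H₀.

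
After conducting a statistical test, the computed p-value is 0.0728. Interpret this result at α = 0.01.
Since p = 0.0728 > α = 0.01, fail to reject H₀.
There is insufficient evidence to reject the null hypothesis; the result is not statistically significant at the 0.01 level.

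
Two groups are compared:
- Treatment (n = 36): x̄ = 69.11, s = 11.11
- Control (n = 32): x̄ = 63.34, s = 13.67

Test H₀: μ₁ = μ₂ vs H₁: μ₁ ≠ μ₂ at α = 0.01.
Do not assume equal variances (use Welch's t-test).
Welch's two-sample t-test:
H₀: μ₁ = μ₂
H₁: μ₁ ≠ μ₂
s₁²/n₁ = 11.11²/36 = 3.4287,  s₂²/n₂ = 13.67²/32 = 5.8397
SE = √(s₁²/n₁ + s₂²/n₂) = √(3.4287 + 5.8397) = 3.0444
df (Welch-Satterthwaite) = (s₁²/n₁ + s₂²/n₂)² / [(s₁²/n₁)²/(n₁-1) + (s₂²/n₂)²/(n₂-1)] ≈ 59.82
t = (x̄₁ - x̄₂) / SE = (69.11 - 63.34) / 3.0444 = 5.77 / 3.0444 = 1.895
p-value = 0.0629

Since p-value > α = 0.01, we fail to reject H₀.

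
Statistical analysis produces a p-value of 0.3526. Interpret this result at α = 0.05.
Since p = 0.3526 > α = 0.05, fail to reject H₀.
There is insufficient evidence to reject the null hypothesis; the result is not statistically significant at the 0.05 level.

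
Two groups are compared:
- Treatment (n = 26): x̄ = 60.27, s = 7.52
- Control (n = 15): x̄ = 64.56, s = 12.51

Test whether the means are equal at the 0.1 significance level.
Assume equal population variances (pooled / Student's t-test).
Student's two-sample t-test (equal variances):
H₀: μ₁ = μ₂
H₁: μ₁ ≠ μ₂
df = n₁ + n₂ - 2 = 39
Pooled variance s_p² = [(n₁-1)s₁² + (n₂-1)s₂²] / (n₁ + n₂ - 2) = [(25)(7.52²) + (14)(12.51²)] / 39 = 92.4298
SE = √(s_p²(1/n₁ + 1/n₂)) = √(92.4298 × (1/26 + 1/15)) = 3.1172
t = (x̄₁ - x̄₂) / SE = (60.27 - 64.56) / 3.1172 = -4.29 / 3.1172 = -1.376
p-value = 0.1766

Since p-value > α = 0.1, we fail to reject H₀.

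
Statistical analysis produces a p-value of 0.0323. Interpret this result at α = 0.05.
Since p = 0.0323 < α = 0.05, reject H₀.
There is sufficient evidence to reject the null hypothesis; the result is statistically significant at the 0.05 level.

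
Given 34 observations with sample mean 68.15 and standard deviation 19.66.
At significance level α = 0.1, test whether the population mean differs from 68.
One-sample t-test:
H₀: μ = 68
H₁: μ ≠ 68
df = n - 1 = 33
t = (x̄ - μ₀) / (s/√n) = (68.15 - 68) / (19.66/√34) = 0.044
p-value = 0.9648

Since p-value > α = 0.1, we fail to reject H₀.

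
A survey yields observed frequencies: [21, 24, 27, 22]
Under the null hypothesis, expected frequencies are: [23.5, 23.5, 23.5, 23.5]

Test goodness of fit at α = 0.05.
Chi-square goodness of fit test:
H₀: observed counts match expected distribution
H₁: observed counts differ from expected distribution
df = k - 1 = 3
χ² = Σ(O - E)²/E
   = (21 - 23.5)²/23.5 + (24 - 23.5)²/23.5 + (27 - 23.5)²/23.5 + (22 - 23.5)²/23.5
   = 0.266 + 0.011 + 0.521 + 0.096
   = 0.89
p-value = 0.8270

Since p-value > α = 0.05, we fail to reject H₀.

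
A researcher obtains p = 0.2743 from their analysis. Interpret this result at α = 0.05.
Since p = 0.2743 > α = 0.05, fail to reject H₀.
There is insufficient evidence to reject the null hypothesis; the result is not statistically significant at the 0.05 level.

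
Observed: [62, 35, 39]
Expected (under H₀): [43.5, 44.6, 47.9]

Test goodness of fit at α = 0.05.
Chi-square goodness of fit test:
H₀: observed counts match expected distribution
H₁: observed counts differ from expected distribution
df = k - 1 = 2
χ² = Σ(O - E)²/E
   = (62 - 43.5)²/43.5 + (35 - 44.6)²/44.6 + (39 - 47.9)²/47.9
   = 7.868 + 2.066 + 1.654
   = 11.59
p-value = 0.0030

Since p-value < α = 0.05, we reject H₀.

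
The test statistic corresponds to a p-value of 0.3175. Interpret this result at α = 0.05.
Since p = 0.3175 > α = 0.05, fail to reject H₀.
There is insufficient evidence to reject the null hypothesis; the result is not statistically significant at the 0.05 level.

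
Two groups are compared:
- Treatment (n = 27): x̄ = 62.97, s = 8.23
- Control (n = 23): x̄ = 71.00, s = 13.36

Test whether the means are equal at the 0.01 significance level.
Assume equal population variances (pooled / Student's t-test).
Student's two-sample t-test (equal variances):
H₀: μ₁ = μ₂
H₁: μ₁ ≠ μ₂
df = n₁ + n₂ - 2 = 48
Pooled variance s_p² = [(n₁-1)s₁² + (n₂-1)s₂²] / (n₁ + n₂ - 2) = [(26)(8.23²) + (22)(13.36²)] / 48 = 118.4964
SE = √(s_p²(1/n₁ + 1/n₂)) = √(118.4964 × (1/27 + 1/23)) = 3.0888
t = (x̄₁ - x̄₂) / SE = (62.97 - 71.00) / 3.0888 = -8.03 / 3.0888 = -2.600
p-value = 0.0124

Since p-value > α = 0.01, we fail to reject H₀.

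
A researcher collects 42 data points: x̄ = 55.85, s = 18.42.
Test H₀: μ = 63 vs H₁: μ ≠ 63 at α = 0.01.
One-sample t-test:
H₀: μ = 63
H₁: μ ≠ 63
df = n - 1 = 41
t = (x̄ - μ₀) / (s/√n) = (55.85 - 63) / (18.42/√42) = -2.516
p-value = 0.0159

Since p-value > α = 0.01, we fail to reject H₀.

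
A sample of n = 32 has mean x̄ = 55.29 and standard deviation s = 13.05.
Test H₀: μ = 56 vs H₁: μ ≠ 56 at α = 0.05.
One-sample t-test:
H₀: μ = 56
H₁: μ ≠ 56
df = n - 1 = 31
t = (x̄ - μ₀) / (s/√n) = (55.29 - 56) / (13.05/√32) = -0.308
p-value = 0.7603

Since p-value > α = 0.05, we fail to reject H₀.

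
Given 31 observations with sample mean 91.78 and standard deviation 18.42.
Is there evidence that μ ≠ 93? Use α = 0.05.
One-sample t-test:
H₀: μ = 93
H₁: μ ≠ 93
df = n - 1 = 30
t = (x̄ - μ₀) / (s/√n) = (91.78 - 93) / (18.42/√31) = -0.369
p-value = 0.7149

Since p-value > α = 0.05, we fail to reject H₀.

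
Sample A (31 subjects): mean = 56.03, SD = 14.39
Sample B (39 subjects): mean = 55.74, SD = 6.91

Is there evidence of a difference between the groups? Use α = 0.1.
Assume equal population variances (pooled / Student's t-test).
Student's two-sample t-test (equal variances):
H₀: μ₁ = μ₂
H₁: μ₁ ≠ μ₂
df = n₁ + n₂ - 2 = 68
Pooled variance s_p² = [(n₁-1)s₁² + (n₂-1)s₂²] / (n₁ + n₂ - 2) = [(30)(14.39²) + (38)(6.91²)] / 68 = 118.0381
SE = √(s_p²(1/n₁ + 1/n₂)) = √(118.0381 × (1/31 + 1/39)) = 2.6142
t = (x̄₁ - x̄₂) / SE = (56.03 - 55.74) / 2.6142 = 0.29 / 2.6142 = 0.111
p-value = 0.9120

Since p-value > α = 0.1, we fail to reject H₀.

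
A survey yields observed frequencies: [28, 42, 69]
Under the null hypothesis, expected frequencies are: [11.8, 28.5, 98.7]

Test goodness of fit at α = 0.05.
Chi-square goodness of fit test:
H₀: observed counts match expected distribution
H₁: observed counts differ from expected distribution
df = k - 1 = 2
χ² = Σ(O - E)²/E
   = (28 - 11.8)²/11.8 + (42 - 28.5)²/28.5 + (69 - 98.7)²/98.7
   = 22.241 + 6.395 + 8.937
   = 37.57
p-value < 0.0001

Since p-value < α = 0.05, we reject H₀.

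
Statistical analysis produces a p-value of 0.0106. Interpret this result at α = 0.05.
Since p = 0.0106 < α = 0.05, reject H₀.
There is sufficient evidence to reject the null hypothesis; the result is statistically significant at the 0.05 level.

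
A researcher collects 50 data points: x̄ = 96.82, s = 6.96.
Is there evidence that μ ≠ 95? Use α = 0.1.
One-sample t-test:
H₀: μ = 95
H₁: μ ≠ 95
df = n - 1 = 49
t = (x̄ - μ₀) / (s/√n) = (96.82 - 95) / (6.96/√50) = 1.849
p-value = 0.0705

Since p-value < α = 0.1, we reject H₀.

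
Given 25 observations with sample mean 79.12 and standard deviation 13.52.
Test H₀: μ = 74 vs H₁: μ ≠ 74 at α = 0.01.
One-sample t-test:
H₀: μ = 74
H₁: μ ≠ 74
df = n - 1 = 24
t = (x̄ - μ₀) / (s/√n) = (79.12 - 74) / (13.52/√25) = 1.893
p-value = 0.0704

Since p-value > α = 0.01, we fail to reject H₀.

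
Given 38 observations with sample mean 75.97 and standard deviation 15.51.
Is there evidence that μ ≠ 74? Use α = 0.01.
One-sample t-test:
H₀: μ = 74
H₁: μ ≠ 74
df = n - 1 = 37
t = (x̄ - μ₀) / (s/√n) = (75.97 - 74) / (15.51/√38) = 0.783
p-value = 0.4386

Since p-value > α = 0.01, we fail to reject H₀.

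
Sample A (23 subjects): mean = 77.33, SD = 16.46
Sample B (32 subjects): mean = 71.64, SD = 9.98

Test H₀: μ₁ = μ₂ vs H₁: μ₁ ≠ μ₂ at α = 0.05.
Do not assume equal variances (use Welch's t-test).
Welch's two-sample t-test:
H₀: μ₁ = μ₂
H₁: μ₁ ≠ μ₂
s₁²/n₁ = 16.46²/23 = 11.7796,  s₂²/n₂ = 9.98²/32 = 3.1125
SE = √(s₁²/n₁ + s₂²/n₂) = √(11.7796 + 3.1125) = 3.8590
df (Welch-Satterthwaite) = (s₁²/n₁ + s₂²/n₂)² / [(s₁²/n₁)²/(n₁-1) + (s₂²/n₂)²/(n₂-1)] ≈ 33.50
t = (x̄₁ - x̄₂) / SE = (77.33 - 71.64) / 3.8590 = 5.69 / 3.8590 = 1.474
p-value = 0.1497

Since p-value > α = 0.05, we fail to reject H₀.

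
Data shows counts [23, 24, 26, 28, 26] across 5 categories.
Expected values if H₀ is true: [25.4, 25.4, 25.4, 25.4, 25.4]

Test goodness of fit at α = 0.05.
Chi-square goodness of fit test:
H₀: observed counts match expected distribution
H₁: observed counts differ from expected distribution
df = k - 1 = 4
χ² = Σ(O - E)²/E
   = (23 - 25.4)²/25.4 + (24 - 25.4)²/25.4 + (26 - 25.4)²/25.4 + (28 - 25.4)²/25.4 + (26 - 25.4)²/25.4
   = 0.227 + 0.077 + 0.014 + 0.266 + 0.014
   = 0.60
p-value = 0.9632

Since p-value > α = 0.05, we fail to reject H₀.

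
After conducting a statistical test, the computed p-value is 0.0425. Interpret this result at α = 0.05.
Since p = 0.0425 < α = 0.05, reject H₀.
There is sufficient evidence to reject the null hypothesis; the result is statistically significant at the 0.05 level.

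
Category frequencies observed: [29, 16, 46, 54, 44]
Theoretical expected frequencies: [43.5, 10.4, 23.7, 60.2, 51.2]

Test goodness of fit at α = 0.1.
Chi-square goodness of fit test:
H₀: observed counts match expected distribution
H₁: observed counts differ from expected distribution
df = k - 1 = 4
χ² = Σ(O - E)²/E
   = (29 - 43.5)²/43.5 + (16 - 10.4)²/10.4 + (46 - 23.7)²/23.7 + (54 - 60.2)²/60.2 + (44 - 51.2)²/51.2
   = 4.833 + 3.015 + 20.983 + 0.639 + 1.013
   = 30.48
p-value < 0.0001

Since p-value < α = 0.1, we reject H₀.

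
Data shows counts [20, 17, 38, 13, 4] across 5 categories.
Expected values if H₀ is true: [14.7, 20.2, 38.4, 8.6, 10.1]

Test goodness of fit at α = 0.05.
Chi-square goodness of fit test:
H₀: observed counts match expected distribution
H₁: observed counts differ from expected distribution
df = k - 1 = 4
χ² = Σ(O - E)²/E
   = (20 - 14.7)²/14.7 + (17 - 20.2)²/20.2 + (38 - 38.4)²/38.4 + (13 - 8.6)²/8.6 + (4 - 10.1)²/10.1
   = 1.911 + 0.507 + 0.004 + 2.251 + 3.684
   = 8.36
p-value = 0.0793

Since p-value > α = 0.05, we fail to reject H₀.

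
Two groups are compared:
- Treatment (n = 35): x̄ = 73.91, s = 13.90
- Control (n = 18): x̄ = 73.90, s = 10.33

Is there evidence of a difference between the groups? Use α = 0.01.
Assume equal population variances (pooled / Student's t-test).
Student's two-sample t-test (equal variances):
H₀: μ₁ = μ₂
H₁: μ₁ ≠ μ₂
df = n₁ + n₂ - 2 = 51
Pooled variance s_p² = [(n₁-1)s₁² + (n₂-1)s₂²] / (n₁ + n₂ - 2) = [(34)(13.90²) + (17)(10.33²)] / 51 = 164.3763
SE = √(s_p²(1/n₁ + 1/n₂)) = √(164.3763 × (1/35 + 1/18)) = 3.7187
t = (x̄₁ - x̄₂) / SE = (73.91 - 73.90) / 3.7187 = 0.01 / 3.7187 = 0.003
p-value = 0.9979

Since p-value > α = 0.01, we fail to reject H₀.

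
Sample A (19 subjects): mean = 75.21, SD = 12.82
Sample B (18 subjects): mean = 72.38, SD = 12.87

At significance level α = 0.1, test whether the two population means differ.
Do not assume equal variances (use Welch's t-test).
Welch's two-sample t-test:
H₀: μ₁ = μ₂
H₁: μ₁ ≠ μ₂
s₁²/n₁ = 12.82²/19 = 8.6501,  s₂²/n₂ = 12.87²/18 = 9.2020
SE = √(s₁²/n₁ + s₂²/n₂) = √(8.6501 + 9.2020) = 4.2252
df (Welch-Satterthwaite) = (s₁²/n₁ + s₂²/n₂)² / [(s₁²/n₁)²/(n₁-1) + (s₂²/n₂)²/(n₂-1)] ≈ 34.88
t = (x̄₁ - x̄₂) / SE = (75.21 - 72.38) / 4.2252 = 2.83 / 4.2252 = 0.670
p-value = 0.5074

Since p-value > α = 0.1, we fail to reject H₀.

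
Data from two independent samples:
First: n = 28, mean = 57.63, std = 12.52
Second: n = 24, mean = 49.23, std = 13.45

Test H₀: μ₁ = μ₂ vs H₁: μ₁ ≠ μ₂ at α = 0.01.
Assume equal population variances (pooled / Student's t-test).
Student's two-sample t-test (equal variances):
H₀: μ₁ = μ₂
H₁: μ₁ ≠ μ₂
df = n₁ + n₂ - 2 = 50
Pooled variance s_p² = [(n₁-1)s₁² + (n₂-1)s₂²] / (n₁ + n₂ - 2) = [(27)(12.52²) + (23)(13.45²)] / 50 = 167.8604
SE = √(s_p²(1/n₁ + 1/n₂)) = √(167.8604 × (1/28 + 1/24)) = 3.6041
t = (x̄₁ - x̄₂) / SE = (57.63 - 49.23) / 3.6041 = 8.40 / 3.6041 = 2.331
p-value = 0.0238

Since p-value > α = 0.01, we fail to reject H₀.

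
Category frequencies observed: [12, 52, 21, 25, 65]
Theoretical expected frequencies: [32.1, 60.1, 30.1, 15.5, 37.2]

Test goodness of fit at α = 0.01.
Chi-square goodness of fit test:
H₀: observed counts match expected distribution
H₁: observed counts differ from expected distribution
df = k - 1 = 4
χ² = Σ(O - E)²/E
   = (12 - 32.1)²/32.1 + (52 - 60.1)²/60.1 + (21 - 30.1)²/30.1 + (25 - 15.5)²/15.5 + (65 - 37.2)²/37.2
   = 12.586 + 1.092 + 2.751 + 5.823 + 20.775
   = 43.03
p-value < 0.0001

Since p-value < α = 0.01, we reject H₀.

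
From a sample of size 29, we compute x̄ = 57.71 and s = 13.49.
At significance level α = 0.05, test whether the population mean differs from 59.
One-sample t-test:
H₀: μ = 59
H₁: μ ≠ 59
df = n - 1 = 28
t = (x̄ - μ₀) / (s/√n) = (57.71 - 59) / (13.49/√29) = -0.515
p-value = 0.6106

Since p-value > α = 0.05, we fail to reject H₀.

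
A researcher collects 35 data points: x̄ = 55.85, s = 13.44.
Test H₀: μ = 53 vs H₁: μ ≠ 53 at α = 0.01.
One-sample t-test:
H₀: μ = 53
H₁: μ ≠ 53
df = n - 1 = 34
t = (x̄ - μ₀) / (s/√n) = (55.85 - 53) / (13.44/√35) = 1.255
p-value = 0.2182

Since p-value > α = 0.01, we fail to reject H₀.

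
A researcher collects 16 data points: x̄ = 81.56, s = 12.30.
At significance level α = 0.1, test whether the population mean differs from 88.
One-sample t-test:
H₀: μ = 88
H₁: μ ≠ 88
df = n - 1 = 15
t = (x̄ - μ₀) / (s/√n) = (81.56 - 88) / (12.30/√16) = -2.094
p-value = 0.0536

Since p-value < α = 0.1, we reject H₀.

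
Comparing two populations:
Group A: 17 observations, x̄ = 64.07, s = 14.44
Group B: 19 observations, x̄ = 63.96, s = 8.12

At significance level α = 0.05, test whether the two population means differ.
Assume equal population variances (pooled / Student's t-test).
Student's two-sample t-test (equal variances):
H₀: μ₁ = μ₂
H₁: μ₁ ≠ μ₂
df = n₁ + n₂ - 2 = 34
Pooled variance s_p² = [(n₁-1)s₁² + (n₂-1)s₂²] / (n₁ + n₂ - 2) = [(16)(14.44²) + (18)(8.12²)] / 34 = 133.0305
SE = √(s_p²(1/n₁ + 1/n₂)) = √(133.0305 × (1/17 + 1/19)) = 3.8506
t = (x̄₁ - x̄₂) / SE = (64.07 - 63.96) / 3.8506 = 0.11 / 3.8506 = 0.029
p-value = 0.9774

Since p-value > α = 0.05, we fail to reject H₀.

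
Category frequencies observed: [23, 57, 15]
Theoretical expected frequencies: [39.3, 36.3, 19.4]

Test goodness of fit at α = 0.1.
Chi-square goodness of fit test:
H₀: observed counts match expected distribution
H₁: observed counts differ from expected distribution
df = k - 1 = 2
χ² = Σ(O - E)²/E
   = (23 - 39.3)²/39.3 + (57 - 36.3)²/36.3 + (15 - 19.4)²/19.4
   = 6.761 + 11.804 + 0.998
   = 19.56
p-value = 0.0001

Since p-value < α = 0.1, we reject H₀.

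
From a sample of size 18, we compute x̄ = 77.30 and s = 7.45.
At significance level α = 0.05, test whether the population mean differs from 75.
One-sample t-test:
H₀: μ = 75
H₁: μ ≠ 75
df = n - 1 = 17
t = (x̄ - μ₀) / (s/√n) = (77.30 - 75) / (7.45/√18) = 1.310
p-value = 0.2077

Since p-value > α = 0.05, we fail to reject H₀.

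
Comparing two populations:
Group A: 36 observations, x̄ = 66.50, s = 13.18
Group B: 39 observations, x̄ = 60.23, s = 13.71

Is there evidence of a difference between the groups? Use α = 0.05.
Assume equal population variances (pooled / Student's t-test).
Student's two-sample t-test (equal variances):
H₀: μ₁ = μ₂
H₁: μ₁ ≠ μ₂
df = n₁ + n₂ - 2 = 73
Pooled variance s_p² = [(n₁-1)s₁² + (n₂-1)s₂²] / (n₁ + n₂ - 2) = [(35)(13.18²) + (38)(13.71²)] / 73 = 181.1311
SE = √(s_p²(1/n₁ + 1/n₂)) = √(181.1311 × (1/36 + 1/39)) = 3.1106
t = (x̄₁ - x̄₂) / SE = (66.50 - 60.23) / 3.1106 = 6.27 / 3.1106 = 2.016
p-value = 0.0475

Since p-value < α = 0.05, we reject H₀.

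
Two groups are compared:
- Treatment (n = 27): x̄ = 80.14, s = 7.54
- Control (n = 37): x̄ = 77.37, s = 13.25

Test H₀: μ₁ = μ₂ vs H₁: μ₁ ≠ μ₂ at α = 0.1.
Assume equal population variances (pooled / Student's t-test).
Student's two-sample t-test (equal variances):
H₀: μ₁ = μ₂
H₁: μ₁ ≠ μ₂
df = n₁ + n₂ - 2 = 62
Pooled variance s_p² = [(n₁-1)s₁² + (n₂-1)s₂²] / (n₁ + n₂ - 2) = [(26)(7.54²) + (36)(13.25²)] / 62 = 125.7805
SE = √(s_p²(1/n₁ + 1/n₂)) = √(125.7805 × (1/27 + 1/37)) = 2.8387
t = (x̄₁ - x̄₂) / SE = (80.14 - 77.37) / 2.8387 = 2.77 / 2.8387 = 0.976
p-value = 0.3330

Since p-value > α = 0.1, we fail to reject H₀.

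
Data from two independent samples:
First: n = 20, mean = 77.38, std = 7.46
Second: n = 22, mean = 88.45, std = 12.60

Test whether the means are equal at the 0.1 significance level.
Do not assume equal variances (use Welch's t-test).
Welch's two-sample t-test:
H₀: μ₁ = μ₂
H₁: μ₁ ≠ μ₂
s₁²/n₁ = 7.46²/20 = 2.7826,  s₂²/n₂ = 12.60²/22 = 7.2164
SE = √(s₁²/n₁ + s₂²/n₂) = √(2.7826 + 7.2164) = 3.1621
df (Welch-Satterthwaite) = (s₁²/n₁ + s₂²/n₂)² / [(s₁²/n₁)²/(n₁-1) + (s₂²/n₂)²/(n₂-1)] ≈ 34.63
t = (x̄₁ - x̄₂) / SE = (77.38 - 88.45) / 3.1621 = -11.07 / 3.1621 = -3.501
p-value = 0.0013

Since p-value < α = 0.1, we reject H₀.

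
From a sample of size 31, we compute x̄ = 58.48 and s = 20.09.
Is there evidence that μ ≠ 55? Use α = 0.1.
One-sample t-test:
H₀: μ = 55
H₁: μ ≠ 55
df = n - 1 = 30
t = (x̄ - μ₀) / (s/√n) = (58.48 - 55) / (20.09/√31) = 0.964
p-value = 0.3425

Since p-value > α = 0.1, we fail to reject H₀.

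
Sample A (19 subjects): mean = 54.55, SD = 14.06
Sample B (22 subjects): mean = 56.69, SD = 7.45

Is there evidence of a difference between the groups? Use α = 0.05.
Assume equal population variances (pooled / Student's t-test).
Student's two-sample t-test (equal variances):
H₀: μ₁ = μ₂
H₁: μ₁ ≠ μ₂
df = n₁ + n₂ - 2 = 39
Pooled variance s_p² = [(n₁-1)s₁² + (n₂-1)s₂²] / (n₁ + n₂ - 2) = [(18)(14.06²) + (21)(7.45²)] / 39 = 121.1245
SE = √(s_p²(1/n₁ + 1/n₂)) = √(121.1245 × (1/19 + 1/22)) = 3.4468
t = (x̄₁ - x̄₂) / SE = (54.55 - 56.69) / 3.4468 = -2.14 / 3.4468 = -0.621
p-value = 0.5383

Since p-value > α = 0.05, we fail to reject H₀.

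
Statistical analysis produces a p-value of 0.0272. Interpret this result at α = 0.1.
Since p = 0.0272 < α = 0.1, reject H₀.
There is sufficient evidence to reject the null hypothesis; the result is statistically significant at the 0.1 level.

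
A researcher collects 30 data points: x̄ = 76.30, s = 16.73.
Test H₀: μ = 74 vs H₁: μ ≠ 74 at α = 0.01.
One-sample t-test:
H₀: μ = 74
H₁: μ ≠ 74
df = n - 1 = 29
t = (x̄ - μ₀) / (s/√n) = (76.30 - 74) / (16.73/√30) = 0.753
p-value = 0.4575

Since p-value > α = 0.01, we fail to reject H₀.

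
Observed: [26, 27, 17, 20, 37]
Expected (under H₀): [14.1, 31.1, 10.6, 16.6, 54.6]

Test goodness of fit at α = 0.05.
Chi-square goodness of fit test:
H₀: observed counts match expected distribution
H₁: observed counts differ from expected distribution
df = k - 1 = 4
χ² = Σ(O - E)²/E
   = (26 - 14.1)²/14.1 + (27 - 31.1)²/31.1 + (17 - 10.6)²/10.6 + (20 - 16.6)²/16.6 + (37 - 54.6)²/54.6
   = 10.043 + 0.541 + 3.864 + 0.696 + 5.673
   = 20.82
p-value = 0.0003

Since p-value < α = 0.05, we reject H₀.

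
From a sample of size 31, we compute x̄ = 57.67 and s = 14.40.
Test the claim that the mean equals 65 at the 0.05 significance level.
One-sample t-test:
H₀: μ = 65
H₁: μ ≠ 65
df = n - 1 = 30
t = (x̄ - μ₀) / (s/√n) = (57.67 - 65) / (14.40/√31) = -2.834
p-value = 0.0081

Since p-value < α = 0.05, we reject H₀.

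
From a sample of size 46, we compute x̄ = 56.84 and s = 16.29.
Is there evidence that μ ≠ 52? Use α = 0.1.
One-sample t-test:
H₀: μ = 52
H₁: μ ≠ 52
df = n - 1 = 45
t = (x̄ - μ₀) / (s/√n) = (56.84 - 52) / (16.29/√46) = 2.015
p-value = 0.0499

Since p-value < α = 0.1, we reject H₀.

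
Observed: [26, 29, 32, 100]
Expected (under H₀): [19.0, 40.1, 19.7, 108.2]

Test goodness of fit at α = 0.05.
Chi-square goodness of fit test:
H₀: observed counts match expected distribution
H₁: observed counts differ from expected distribution
df = k - 1 = 3
χ² = Σ(O - E)²/E
   = (26 - 19.0)²/19.0 + (29 - 40.1)²/40.1 + (32 - 19.7)²/19.7 + (100 - 108.2)²/108.2
   = 2.579 + 3.073 + 7.680 + 0.621
   = 13.95
p-value = 0.0030

Since p-value < α = 0.05, we reject H₀.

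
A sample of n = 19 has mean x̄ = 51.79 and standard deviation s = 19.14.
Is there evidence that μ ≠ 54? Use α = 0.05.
One-sample t-test:
H₀: μ = 54
H₁: μ ≠ 54
df = n - 1 = 18
t = (x̄ - μ₀) / (s/√n) = (51.79 - 54) / (19.14/√19) = -0.503
p-value = 0.6209

Since p-value > α = 0.05, we fail to reject H₀.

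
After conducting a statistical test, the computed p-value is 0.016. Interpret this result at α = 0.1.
Since p = 0.016 < α = 0.1, reject H₀.
There is sufficient evidence to reject the null hypothesis; the result is statistically significant at the 0.1 level.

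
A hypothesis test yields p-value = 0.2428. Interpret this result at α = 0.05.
Since p = 0.2428 > α = 0.05, fail to reject H₀.
There is insufficient evidence to reject the null hypothesis; the result is not statistically significant at the 0.05 level.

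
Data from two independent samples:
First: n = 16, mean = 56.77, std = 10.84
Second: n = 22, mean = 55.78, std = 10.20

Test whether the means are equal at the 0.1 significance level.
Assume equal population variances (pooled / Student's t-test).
Student's two-sample t-test (equal variances):
H₀: μ₁ = μ₂
H₁: μ₁ ≠ μ₂
df = n₁ + n₂ - 2 = 36
Pooled variance s_p² = [(n₁-1)s₁² + (n₂-1)s₂²] / (n₁ + n₂ - 2) = [(15)(10.84²) + (21)(10.20²)] / 36 = 109.6507
SE = √(s_p²(1/n₁ + 1/n₂)) = √(109.6507 × (1/16 + 1/22)) = 3.4405
t = (x̄₁ - x̄₂) / SE = (56.77 - 55.78) / 3.4405 = 0.99 / 3.4405 = 0.288
p-value = 0.7752

Since p-value > α = 0.1, we fail to reject H₀.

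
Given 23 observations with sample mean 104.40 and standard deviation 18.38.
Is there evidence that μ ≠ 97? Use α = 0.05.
One-sample t-test:
H₀: μ = 97
H₁: μ ≠ 97
df = n - 1 = 22
t = (x̄ - μ₀) / (s/√n) = (104.40 - 97) / (18.38/√23) = 1.931
p-value = 0.0665

Since p-value > α = 0.05, we fail to reject H₀.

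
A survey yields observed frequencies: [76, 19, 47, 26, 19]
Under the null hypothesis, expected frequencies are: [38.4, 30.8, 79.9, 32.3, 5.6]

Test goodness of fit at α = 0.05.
Chi-square goodness of fit test:
H₀: observed counts match expected distribution
H₁: observed counts differ from expected distribution
df = k - 1 = 4
χ² = Σ(O - E)²/E
   = (76 - 38.4)²/38.4 + (19 - 30.8)²/30.8 + (47 - 79.9)²/79.9 + (26 - 32.3)²/32.3 + (19 - 5.6)²/5.6
   = 36.817 + 4.521 + 13.547 + 1.229 + 32.064
   = 88.18
p-value < 0.0001

Since p-value < α = 0.05, we reject H₀.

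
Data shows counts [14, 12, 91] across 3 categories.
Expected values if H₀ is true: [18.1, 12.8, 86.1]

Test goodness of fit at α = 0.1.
Chi-square goodness of fit test:
H₀: observed counts match expected distribution
H₁: observed counts differ from expected distribution
df = k - 1 = 2
χ² = Σ(O - E)²/E
   = (14 - 18.1)²/18.1 + (12 - 12.8)²/12.8 + (91 - 86.1)²/86.1
   = 0.929 + 0.050 + 0.279
   = 1.26
p-value = 0.5332

Since p-value > α = 0.1, we fail to reject H₀.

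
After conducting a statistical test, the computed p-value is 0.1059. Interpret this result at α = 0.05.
Since p = 0.1059 > α = 0.05, fail to reject H₀.
There is insufficient evidence to reject the null hypothesis; the result is not statistically significant at the 0.05 level.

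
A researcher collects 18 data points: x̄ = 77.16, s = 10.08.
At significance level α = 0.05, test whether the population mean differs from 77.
One-sample t-test:
H₀: μ = 77
H₁: μ ≠ 77
df = n - 1 = 17
t = (x̄ - μ₀) / (s/√n) = (77.16 - 77) / (10.08/√18) = 0.067
p-value = 0.9471

Since p-value > α = 0.05, we fail to reject H₀.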